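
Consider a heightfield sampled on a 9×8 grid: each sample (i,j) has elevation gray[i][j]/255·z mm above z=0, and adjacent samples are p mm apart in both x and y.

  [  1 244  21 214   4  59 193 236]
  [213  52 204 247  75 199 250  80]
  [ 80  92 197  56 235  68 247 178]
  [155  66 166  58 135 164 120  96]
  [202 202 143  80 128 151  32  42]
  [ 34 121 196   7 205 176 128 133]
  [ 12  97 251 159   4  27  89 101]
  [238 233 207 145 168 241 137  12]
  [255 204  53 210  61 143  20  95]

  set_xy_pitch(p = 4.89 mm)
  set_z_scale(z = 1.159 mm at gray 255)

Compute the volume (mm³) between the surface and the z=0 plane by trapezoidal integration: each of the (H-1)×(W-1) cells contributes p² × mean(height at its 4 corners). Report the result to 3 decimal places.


826.615

height_mm = gray/255 × 1.159; cell vol = 4.89² × mean(4 corners)
unit = 4.89² × 1.159 / (4×255) = 0.0271707 mm³ per gray-sum
row 0: Σ corner-gray over 7 cells = 4054  → 110.1501
row 1: Σ corner-gray over 7 cells = 4395  → 119.4153
row 2: Σ corner-gray over 7 cells = 3717  → 100.9935
row 3: Σ corner-gray over 7 cells = 3385  → 91.9729
row 4: Σ corner-gray over 7 cells = 3549  → 96.4288
row 5: Σ corner-gray over 7 cells = 3200  → 86.9463
row 6: Σ corner-gray over 7 cells = 3879  → 105.3952
row 7: Σ corner-gray over 7 cells = 4244  → 115.3125
Σ rows: total corner-gray = 30423  → 826.6145 mm³


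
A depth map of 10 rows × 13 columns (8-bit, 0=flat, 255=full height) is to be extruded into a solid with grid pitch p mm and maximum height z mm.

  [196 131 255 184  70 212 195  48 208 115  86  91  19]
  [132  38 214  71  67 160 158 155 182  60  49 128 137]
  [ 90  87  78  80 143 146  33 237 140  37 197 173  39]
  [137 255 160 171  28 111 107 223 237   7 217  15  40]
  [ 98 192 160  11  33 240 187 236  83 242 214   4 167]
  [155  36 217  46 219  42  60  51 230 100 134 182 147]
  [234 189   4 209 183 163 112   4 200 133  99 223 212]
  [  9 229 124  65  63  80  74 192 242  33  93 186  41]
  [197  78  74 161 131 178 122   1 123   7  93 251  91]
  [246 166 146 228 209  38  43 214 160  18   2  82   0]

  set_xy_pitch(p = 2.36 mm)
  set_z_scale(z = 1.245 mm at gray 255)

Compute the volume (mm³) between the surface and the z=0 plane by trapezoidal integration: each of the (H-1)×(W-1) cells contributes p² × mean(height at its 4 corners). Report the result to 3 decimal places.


height_mm = gray/255 × 1.245; cell vol = 2.36² × mean(4 corners)
unit = 2.36² × 1.245 / (4×255) = 0.00679819 mm³ per gray-sum
row 0: Σ corner-gray over 12 cells = 6238  → 42.4071
row 1: Σ corner-gray over 12 cells = 5664  → 38.5049
row 2: Σ corner-gray over 12 cells = 6070  → 41.2650
row 3: Σ corner-gray over 12 cells = 6708  → 45.6022
row 4: Σ corner-gray over 12 cells = 6405  → 43.5424
row 5: Σ corner-gray over 12 cells = 6420  → 43.6444
row 6: Σ corner-gray over 12 cells = 6296  → 42.8014
row 7: Σ corner-gray over 12 cells = 5538  → 37.6484
row 8: Σ corner-gray over 12 cells = 5584  → 37.9611
Σ rows: total corner-gray = 54923  → 373.3769 mm³

373.377


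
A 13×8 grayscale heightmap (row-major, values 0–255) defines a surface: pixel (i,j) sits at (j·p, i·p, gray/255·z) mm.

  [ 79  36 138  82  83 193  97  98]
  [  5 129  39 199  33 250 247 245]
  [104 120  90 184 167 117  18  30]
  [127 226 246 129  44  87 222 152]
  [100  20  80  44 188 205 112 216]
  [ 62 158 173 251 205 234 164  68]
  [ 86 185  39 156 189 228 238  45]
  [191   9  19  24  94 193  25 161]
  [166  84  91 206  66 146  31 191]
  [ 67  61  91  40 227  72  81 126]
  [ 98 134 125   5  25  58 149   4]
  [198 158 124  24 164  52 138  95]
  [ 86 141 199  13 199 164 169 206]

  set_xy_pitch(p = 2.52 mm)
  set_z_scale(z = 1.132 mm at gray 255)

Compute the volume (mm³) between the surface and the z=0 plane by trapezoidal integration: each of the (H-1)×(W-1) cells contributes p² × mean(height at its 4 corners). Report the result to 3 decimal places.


height_mm = gray/255 × 1.132; cell vol = 2.52² × mean(4 corners)
unit = 2.52² × 1.132 / (4×255) = 0.0070477 mm³ per gray-sum
row 0: Σ corner-gray over 7 cells = 3479  → 24.5189
row 1: Σ corner-gray over 7 cells = 3570  → 25.1603
row 2: Σ corner-gray over 7 cells = 3713  → 26.1681
row 3: Σ corner-gray over 7 cells = 3801  → 26.7883
row 4: Σ corner-gray over 7 cells = 4114  → 28.9942
row 5: Σ corner-gray over 7 cells = 4701  → 33.1312
row 6: Σ corner-gray over 7 cells = 3281  → 23.1235
row 7: Σ corner-gray over 7 cells = 2685  → 18.9231
row 8: Σ corner-gray over 7 cells = 2942  → 20.7343
row 9: Σ corner-gray over 7 cells = 2431  → 17.1330
row 10: Σ corner-gray over 7 cells = 2707  → 19.0781
row 11: Σ corner-gray over 7 cells = 3675  → 25.9003
Σ rows: total corner-gray = 41099  → 289.6534 mm³

289.653


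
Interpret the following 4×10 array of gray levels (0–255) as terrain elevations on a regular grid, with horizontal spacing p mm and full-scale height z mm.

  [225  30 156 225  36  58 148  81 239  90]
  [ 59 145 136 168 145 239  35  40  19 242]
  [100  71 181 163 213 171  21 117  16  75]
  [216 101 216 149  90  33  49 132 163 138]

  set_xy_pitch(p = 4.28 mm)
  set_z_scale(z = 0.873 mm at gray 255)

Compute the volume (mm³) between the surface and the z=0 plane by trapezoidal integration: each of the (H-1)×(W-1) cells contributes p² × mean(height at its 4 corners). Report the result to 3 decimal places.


203.082

height_mm = gray/255 × 0.873; cell vol = 4.28² × mean(4 corners)
unit = 4.28² × 0.873 / (4×255) = 0.0156784 mm³ per gray-sum
row 0: Σ corner-gray over 9 cells = 4416  → 69.2358
row 1: Σ corner-gray over 9 cells = 4236  → 66.4137
row 2: Σ corner-gray over 9 cells = 4301  → 67.4328
Σ rows: total corner-gray = 12953  → 203.0823 mm³


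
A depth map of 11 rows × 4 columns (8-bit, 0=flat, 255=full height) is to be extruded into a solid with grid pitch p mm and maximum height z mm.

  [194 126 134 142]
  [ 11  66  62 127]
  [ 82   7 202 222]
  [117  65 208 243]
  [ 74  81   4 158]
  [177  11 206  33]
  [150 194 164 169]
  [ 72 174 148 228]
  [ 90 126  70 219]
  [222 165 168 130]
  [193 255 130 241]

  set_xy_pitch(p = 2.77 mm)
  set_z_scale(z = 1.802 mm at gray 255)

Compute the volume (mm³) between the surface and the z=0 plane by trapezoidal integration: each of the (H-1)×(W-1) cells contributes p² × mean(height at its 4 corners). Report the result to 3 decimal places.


height_mm = gray/255 × 1.802; cell vol = 2.77² × mean(4 corners)
unit = 2.77² × 1.802 / (4×255) = 0.0135555 mm³ per gray-sum
row 0: Σ corner-gray over 3 cells = 1250  → 16.9443
row 1: Σ corner-gray over 3 cells = 1116  → 15.1279
row 2: Σ corner-gray over 3 cells = 1628  → 22.0683
row 3: Σ corner-gray over 3 cells = 1308  → 17.7305
row 4: Σ corner-gray over 3 cells = 1046  → 14.1790
row 5: Σ corner-gray over 3 cells = 1679  → 22.7596
row 6: Σ corner-gray over 3 cells = 1979  → 26.8262
row 7: Σ corner-gray over 3 cells = 1645  → 22.2987
row 8: Σ corner-gray over 3 cells = 1719  → 23.3018
row 9: Σ corner-gray over 3 cells = 2222  → 30.1202
Σ rows: total corner-gray = 15592  → 211.3567 mm³

211.357


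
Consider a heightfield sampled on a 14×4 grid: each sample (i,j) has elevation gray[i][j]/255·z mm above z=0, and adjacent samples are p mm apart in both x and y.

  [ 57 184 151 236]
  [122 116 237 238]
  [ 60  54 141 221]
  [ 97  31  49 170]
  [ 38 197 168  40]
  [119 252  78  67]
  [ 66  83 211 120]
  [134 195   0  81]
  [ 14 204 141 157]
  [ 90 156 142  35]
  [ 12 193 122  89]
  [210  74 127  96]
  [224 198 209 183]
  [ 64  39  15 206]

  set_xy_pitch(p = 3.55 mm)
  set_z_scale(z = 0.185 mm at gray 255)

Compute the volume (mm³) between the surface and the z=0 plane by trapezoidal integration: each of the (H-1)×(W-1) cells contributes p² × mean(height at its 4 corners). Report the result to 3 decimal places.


46.216

height_mm = gray/255 × 0.185; cell vol = 3.55² × mean(4 corners)
unit = 3.55² × 0.185 / (4×255) = 0.00228575 mm³ per gray-sum
row 0: Σ corner-gray over 3 cells = 2029  → 4.6378
row 1: Σ corner-gray over 3 cells = 1737  → 3.9703
row 2: Σ corner-gray over 3 cells = 1098  → 2.5098
row 3: Σ corner-gray over 3 cells = 1235  → 2.8229
row 4: Σ corner-gray over 3 cells = 1654  → 3.7806
row 5: Σ corner-gray over 3 cells = 1620  → 3.7029
row 6: Σ corner-gray over 3 cells = 1379  → 3.1520
row 7: Σ corner-gray over 3 cells = 1466  → 3.3509
row 8: Σ corner-gray over 3 cells = 1582  → 3.6161
row 9: Σ corner-gray over 3 cells = 1452  → 3.3189
row 10: Σ corner-gray over 3 cells = 1439  → 3.2892
row 11: Σ corner-gray over 3 cells = 1929  → 4.4092
row 12: Σ corner-gray over 3 cells = 1599  → 3.6549
Σ rows: total corner-gray = 20219  → 46.2155 mm³


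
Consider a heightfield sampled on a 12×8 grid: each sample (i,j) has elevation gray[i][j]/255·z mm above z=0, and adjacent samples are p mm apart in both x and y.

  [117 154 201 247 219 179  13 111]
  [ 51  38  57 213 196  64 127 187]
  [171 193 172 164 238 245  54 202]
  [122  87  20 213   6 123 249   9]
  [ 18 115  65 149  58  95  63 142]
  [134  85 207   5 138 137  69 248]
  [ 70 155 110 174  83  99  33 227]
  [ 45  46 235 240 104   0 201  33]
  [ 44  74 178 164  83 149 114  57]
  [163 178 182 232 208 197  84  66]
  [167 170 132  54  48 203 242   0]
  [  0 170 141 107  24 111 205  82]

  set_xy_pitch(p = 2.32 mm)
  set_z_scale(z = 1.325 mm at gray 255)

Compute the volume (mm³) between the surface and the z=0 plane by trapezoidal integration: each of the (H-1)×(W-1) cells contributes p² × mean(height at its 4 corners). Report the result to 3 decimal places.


275.702

height_mm = gray/255 × 1.325; cell vol = 2.32² × mean(4 corners)
unit = 2.32² × 1.325 / (4×255) = 0.00699184 mm³ per gray-sum
row 0: Σ corner-gray over 7 cells = 3882  → 27.1423
row 1: Σ corner-gray over 7 cells = 4133  → 28.8973
row 2: Σ corner-gray over 7 cells = 4032  → 28.1911
row 3: Σ corner-gray over 7 cells = 2777  → 19.4163
row 4: Σ corner-gray over 7 cells = 2914  → 20.3742
row 5: Σ corner-gray over 7 cells = 3269  → 22.8563
row 6: Σ corner-gray over 7 cells = 3335  → 23.3178
row 7: Σ corner-gray over 7 cells = 3355  → 23.4576
row 8: Σ corner-gray over 7 cells = 4016  → 28.0792
row 9: Σ corner-gray over 7 cells = 4256  → 29.7573
row 10: Σ corner-gray over 7 cells = 3463  → 24.2128
Σ rows: total corner-gray = 39432  → 275.7024 mm³


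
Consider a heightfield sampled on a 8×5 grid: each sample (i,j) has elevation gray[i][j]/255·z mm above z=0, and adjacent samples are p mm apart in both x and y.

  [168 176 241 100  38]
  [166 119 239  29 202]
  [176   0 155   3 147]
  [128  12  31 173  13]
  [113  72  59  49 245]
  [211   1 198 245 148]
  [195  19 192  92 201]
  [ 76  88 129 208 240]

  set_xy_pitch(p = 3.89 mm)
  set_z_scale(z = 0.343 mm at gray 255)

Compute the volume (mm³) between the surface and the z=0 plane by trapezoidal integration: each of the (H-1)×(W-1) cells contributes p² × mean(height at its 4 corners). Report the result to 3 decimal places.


66.395

height_mm = gray/255 × 0.343; cell vol = 3.89² × mean(4 corners)
unit = 3.89² × 0.343 / (4×255) = 0.00508854 mm³ per gray-sum
row 0: Σ corner-gray over 4 cells = 2382  → 12.1209
row 1: Σ corner-gray over 4 cells = 1781  → 9.0627
row 2: Σ corner-gray over 4 cells = 1212  → 6.1673
row 3: Σ corner-gray over 4 cells = 1291  → 6.5693
row 4: Σ corner-gray over 4 cells = 1965  → 9.9990
row 5: Σ corner-gray over 4 cells = 2249  → 11.4441
row 6: Σ corner-gray over 4 cells = 2168  → 11.0320
Σ rows: total corner-gray = 13048  → 66.3953 mm³


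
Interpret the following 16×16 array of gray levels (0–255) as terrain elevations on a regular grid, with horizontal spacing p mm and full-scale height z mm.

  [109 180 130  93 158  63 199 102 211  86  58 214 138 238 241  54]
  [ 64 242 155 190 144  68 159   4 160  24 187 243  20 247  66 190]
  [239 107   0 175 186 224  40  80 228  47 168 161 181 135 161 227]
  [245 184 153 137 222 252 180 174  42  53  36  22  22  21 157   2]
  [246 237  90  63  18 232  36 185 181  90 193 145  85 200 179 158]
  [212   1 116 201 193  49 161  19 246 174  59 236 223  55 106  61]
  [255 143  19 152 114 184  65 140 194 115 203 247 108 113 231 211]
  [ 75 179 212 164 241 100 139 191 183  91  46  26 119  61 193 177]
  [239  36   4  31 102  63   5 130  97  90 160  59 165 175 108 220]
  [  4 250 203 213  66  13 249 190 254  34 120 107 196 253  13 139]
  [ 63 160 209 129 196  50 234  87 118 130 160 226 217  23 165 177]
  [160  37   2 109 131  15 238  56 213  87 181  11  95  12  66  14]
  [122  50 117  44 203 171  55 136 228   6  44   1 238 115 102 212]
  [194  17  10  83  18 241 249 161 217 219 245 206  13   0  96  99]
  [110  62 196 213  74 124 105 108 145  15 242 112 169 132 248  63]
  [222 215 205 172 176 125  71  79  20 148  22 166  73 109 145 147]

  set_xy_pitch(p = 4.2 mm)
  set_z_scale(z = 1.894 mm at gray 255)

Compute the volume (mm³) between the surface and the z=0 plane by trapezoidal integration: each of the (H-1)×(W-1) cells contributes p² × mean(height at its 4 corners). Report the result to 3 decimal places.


height_mm = gray/255 × 1.894; cell vol = 4.2² × mean(4 corners)
unit = 4.2² × 1.894 / (4×255) = 0.0327551 mm³ per gray-sum
row 0: Σ corner-gray over 15 cells = 8457  → 277.0095
row 1: Σ corner-gray over 15 cells = 8324  → 272.6531
row 2: Σ corner-gray over 15 cells = 7809  → 255.7843
row 3: Σ corner-gray over 15 cells = 7829  → 256.4394
row 4: Σ corner-gray over 15 cells = 8223  → 269.3448
row 5: Σ corner-gray over 15 cells = 8473  → 277.5336
row 6: Σ corner-gray over 15 cells = 8664  → 283.7898
row 7: Σ corner-gray over 15 cells = 7051  → 230.9559
row 8: Σ corner-gray over 15 cells = 7374  → 241.5358
row 9: Σ corner-gray over 15 cells = 8913  → 291.9458
row 10: Σ corner-gray over 15 cells = 7128  → 233.4781
row 11: Σ corner-gray over 15 cells = 6034  → 197.6440
row 12: Σ corner-gray over 15 cells = 7197  → 235.7382
row 13: Σ corner-gray over 15 cells = 7906  → 258.9615
row 14: Σ corner-gray over 15 cells = 7884  → 258.2409
Σ rows: total corner-gray = 117266  → 3841.0547 mm³

3841.055


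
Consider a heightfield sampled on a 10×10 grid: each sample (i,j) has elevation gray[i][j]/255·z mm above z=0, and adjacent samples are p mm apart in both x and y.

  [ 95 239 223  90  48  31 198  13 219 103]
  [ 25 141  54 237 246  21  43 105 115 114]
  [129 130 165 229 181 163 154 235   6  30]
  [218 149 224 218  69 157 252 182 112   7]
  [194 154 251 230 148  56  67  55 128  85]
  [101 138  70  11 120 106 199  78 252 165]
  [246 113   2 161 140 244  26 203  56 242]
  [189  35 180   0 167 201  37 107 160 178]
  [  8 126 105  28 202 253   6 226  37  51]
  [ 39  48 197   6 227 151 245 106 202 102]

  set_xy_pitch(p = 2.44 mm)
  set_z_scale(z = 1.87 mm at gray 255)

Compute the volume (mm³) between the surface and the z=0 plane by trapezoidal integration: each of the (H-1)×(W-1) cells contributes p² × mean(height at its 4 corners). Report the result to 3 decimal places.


465.555

height_mm = gray/255 × 1.87; cell vol = 2.44² × mean(4 corners)
unit = 2.44² × 1.87 / (4×255) = 0.0109149 mm³ per gray-sum
row 0: Σ corner-gray over 9 cells = 4383  → 47.8402
row 1: Σ corner-gray over 9 cells = 4748  → 51.8241
row 2: Σ corner-gray over 9 cells = 5636  → 61.5166
row 3: Σ corner-gray over 9 cells = 5408  → 59.0280
row 4: Σ corner-gray over 9 cells = 4671  → 50.9837
row 5: Σ corner-gray over 9 cells = 4592  → 50.1214
row 6: Σ corner-gray over 9 cells = 4519  → 49.3246
row 7: Σ corner-gray over 9 cells = 4166  → 45.4716
row 8: Σ corner-gray over 9 cells = 4530  → 49.4446
Σ rows: total corner-gray = 42653  → 465.5547 mm³


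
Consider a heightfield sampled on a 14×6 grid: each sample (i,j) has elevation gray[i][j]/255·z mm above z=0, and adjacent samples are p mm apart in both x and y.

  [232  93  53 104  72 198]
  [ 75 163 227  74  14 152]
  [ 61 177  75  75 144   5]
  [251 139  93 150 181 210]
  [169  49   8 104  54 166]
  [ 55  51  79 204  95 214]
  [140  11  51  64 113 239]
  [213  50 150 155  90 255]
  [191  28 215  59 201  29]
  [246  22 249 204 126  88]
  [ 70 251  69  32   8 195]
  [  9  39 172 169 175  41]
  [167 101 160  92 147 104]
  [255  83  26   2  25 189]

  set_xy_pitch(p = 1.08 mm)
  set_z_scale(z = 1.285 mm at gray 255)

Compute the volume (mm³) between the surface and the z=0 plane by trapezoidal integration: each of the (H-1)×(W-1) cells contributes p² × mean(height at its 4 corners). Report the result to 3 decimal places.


43.960

height_mm = gray/255 × 1.285; cell vol = 1.08² × mean(4 corners)
unit = 1.08² × 1.285 / (4×255) = 0.00146944 mm³ per gray-sum
row 0: Σ corner-gray over 5 cells = 2257  → 3.3165
row 1: Σ corner-gray over 5 cells = 2191  → 3.2195
row 2: Σ corner-gray over 5 cells = 2595  → 3.8132
row 3: Σ corner-gray over 5 cells = 2352  → 3.4561
row 4: Σ corner-gray over 5 cells = 1892  → 2.7802
row 5: Σ corner-gray over 5 cells = 1984  → 2.9154
row 6: Σ corner-gray over 5 cells = 2215  → 3.2548
row 7: Σ corner-gray over 5 cells = 2584  → 3.7970
row 8: Σ corner-gray over 5 cells = 2762  → 4.0586
row 9: Σ corner-gray over 5 cells = 2521  → 3.7044
row 10: Σ corner-gray over 5 cells = 2145  → 3.1519
row 11: Σ corner-gray over 5 cells = 2431  → 3.5722
row 12: Σ corner-gray over 5 cells = 1987  → 2.9198
Σ rows: total corner-gray = 29916  → 43.9596 mm³


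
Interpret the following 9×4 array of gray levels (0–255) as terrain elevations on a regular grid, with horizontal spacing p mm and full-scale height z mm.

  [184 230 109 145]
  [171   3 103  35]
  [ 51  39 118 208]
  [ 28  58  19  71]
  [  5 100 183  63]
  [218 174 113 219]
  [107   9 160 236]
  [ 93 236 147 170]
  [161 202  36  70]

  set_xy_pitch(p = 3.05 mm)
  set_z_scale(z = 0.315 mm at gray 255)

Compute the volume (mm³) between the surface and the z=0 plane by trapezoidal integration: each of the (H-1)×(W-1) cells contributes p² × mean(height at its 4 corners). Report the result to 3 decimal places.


height_mm = gray/255 × 0.315; cell vol = 3.05² × mean(4 corners)
unit = 3.05² × 0.315 / (4×255) = 0.00287283 mm³ per gray-sum
row 0: Σ corner-gray over 3 cells = 1425  → 4.0938
row 1: Σ corner-gray over 3 cells = 991  → 2.8470
row 2: Σ corner-gray over 3 cells = 826  → 2.3730
row 3: Σ corner-gray over 3 cells = 887  → 2.5482
row 4: Σ corner-gray over 3 cells = 1645  → 4.7258
row 5: Σ corner-gray over 3 cells = 1692  → 4.8608
row 6: Σ corner-gray over 3 cells = 1710  → 4.9125
row 7: Σ corner-gray over 3 cells = 1736  → 4.9872
Σ rows: total corner-gray = 10912  → 31.3483 mm³

31.348


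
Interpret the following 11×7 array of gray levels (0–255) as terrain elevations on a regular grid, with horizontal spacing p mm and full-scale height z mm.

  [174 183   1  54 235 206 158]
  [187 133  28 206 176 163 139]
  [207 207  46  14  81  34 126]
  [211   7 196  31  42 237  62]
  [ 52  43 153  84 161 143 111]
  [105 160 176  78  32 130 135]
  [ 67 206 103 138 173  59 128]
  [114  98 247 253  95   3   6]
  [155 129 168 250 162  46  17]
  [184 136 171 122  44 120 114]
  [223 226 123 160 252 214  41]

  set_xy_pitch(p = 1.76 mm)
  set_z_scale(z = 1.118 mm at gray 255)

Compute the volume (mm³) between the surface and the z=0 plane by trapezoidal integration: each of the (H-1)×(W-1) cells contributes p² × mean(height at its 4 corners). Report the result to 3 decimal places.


height_mm = gray/255 × 1.118; cell vol = 1.76² × mean(4 corners)
unit = 1.76² × 1.118 / (4×255) = 0.00339521 mm³ per gray-sum
row 0: Σ corner-gray over 6 cells = 3428  → 11.6388
row 1: Σ corner-gray over 6 cells = 2835  → 9.6254
row 2: Σ corner-gray over 6 cells = 2396  → 8.1349
row 3: Σ corner-gray over 6 cells = 2630  → 8.9294
row 4: Σ corner-gray over 6 cells = 2723  → 9.2452
row 5: Σ corner-gray over 6 cells = 2945  → 9.9989
row 6: Σ corner-gray over 6 cells = 3065  → 10.4063
row 7: Σ corner-gray over 6 cells = 3194  → 10.8443
row 8: Σ corner-gray over 6 cells = 3166  → 10.7492
row 9: Σ corner-gray over 6 cells = 3698  → 12.5555
Σ rows: total corner-gray = 30080  → 102.1280 mm³

102.128


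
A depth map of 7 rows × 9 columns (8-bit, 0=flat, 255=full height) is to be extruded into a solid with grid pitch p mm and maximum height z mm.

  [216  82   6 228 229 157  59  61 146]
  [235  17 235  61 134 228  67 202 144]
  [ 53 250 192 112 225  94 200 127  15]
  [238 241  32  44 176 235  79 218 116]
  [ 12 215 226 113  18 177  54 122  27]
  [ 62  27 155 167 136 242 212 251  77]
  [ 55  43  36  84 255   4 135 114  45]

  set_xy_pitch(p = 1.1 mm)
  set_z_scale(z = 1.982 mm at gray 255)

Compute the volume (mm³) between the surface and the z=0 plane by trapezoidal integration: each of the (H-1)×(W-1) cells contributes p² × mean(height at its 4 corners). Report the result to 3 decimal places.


62.405

height_mm = gray/255 × 1.982; cell vol = 1.1² × mean(4 corners)
unit = 1.1² × 1.982 / (4×255) = 0.0023512 mm³ per gray-sum
row 0: Σ corner-gray over 8 cells = 4273  → 10.0467
row 1: Σ corner-gray over 8 cells = 4735  → 11.1329
row 2: Σ corner-gray over 8 cells = 4872  → 11.4550
row 3: Σ corner-gray over 8 cells = 4293  → 10.0937
row 4: Σ corner-gray over 8 cells = 4408  → 10.3641
row 5: Σ corner-gray over 8 cells = 3961  → 9.3131
Σ rows: total corner-gray = 26542  → 62.4054 mm³


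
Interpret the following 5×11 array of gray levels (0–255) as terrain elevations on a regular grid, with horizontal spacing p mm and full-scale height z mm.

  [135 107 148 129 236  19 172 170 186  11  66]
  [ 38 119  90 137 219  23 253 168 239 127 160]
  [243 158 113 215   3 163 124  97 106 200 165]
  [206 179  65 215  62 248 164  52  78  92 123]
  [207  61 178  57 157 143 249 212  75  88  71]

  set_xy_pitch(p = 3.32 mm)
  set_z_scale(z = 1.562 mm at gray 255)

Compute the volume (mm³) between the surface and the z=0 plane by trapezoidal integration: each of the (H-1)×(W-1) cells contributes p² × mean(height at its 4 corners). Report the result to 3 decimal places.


371.026

height_mm = gray/255 × 1.562; cell vol = 3.32² × mean(4 corners)
unit = 3.32² × 1.562 / (4×255) = 0.0168794 mm³ per gray-sum
row 0: Σ corner-gray over 10 cells = 5505  → 92.9211
row 1: Σ corner-gray over 10 cells = 5714  → 96.4489
row 2: Σ corner-gray over 10 cells = 5405  → 91.2332
row 3: Σ corner-gray over 10 cells = 5357  → 90.4230
Σ rows: total corner-gray = 21981  → 371.0261 mm³


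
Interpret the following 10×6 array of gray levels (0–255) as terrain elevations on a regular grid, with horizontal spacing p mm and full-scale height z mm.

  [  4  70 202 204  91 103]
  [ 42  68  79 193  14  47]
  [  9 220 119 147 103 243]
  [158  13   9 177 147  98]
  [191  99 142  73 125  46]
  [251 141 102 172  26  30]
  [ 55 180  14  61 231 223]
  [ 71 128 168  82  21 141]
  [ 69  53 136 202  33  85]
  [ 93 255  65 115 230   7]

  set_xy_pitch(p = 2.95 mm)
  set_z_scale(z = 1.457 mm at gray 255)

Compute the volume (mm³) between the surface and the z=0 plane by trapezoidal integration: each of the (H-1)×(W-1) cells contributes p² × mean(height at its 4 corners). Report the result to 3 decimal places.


height_mm = gray/255 × 1.457; cell vol = 2.95² × mean(4 corners)
unit = 2.95² × 1.457 / (4×255) = 0.0124309 mm³ per gray-sum
row 0: Σ corner-gray over 5 cells = 2038  → 25.3342
row 1: Σ corner-gray over 5 cells = 2227  → 27.6837
row 2: Σ corner-gray over 5 cells = 2378  → 29.5607
row 3: Σ corner-gray over 5 cells = 2063  → 25.6450
row 4: Σ corner-gray over 5 cells = 2278  → 28.3176
row 5: Σ corner-gray over 5 cells = 2413  → 29.9958
row 6: Σ corner-gray over 5 cells = 2260  → 28.0939
row 7: Σ corner-gray over 5 cells = 2012  → 25.0110
row 8: Σ corner-gray over 5 cells = 2432  → 30.2320
Σ rows: total corner-gray = 20101  → 249.8740 mm³

249.874


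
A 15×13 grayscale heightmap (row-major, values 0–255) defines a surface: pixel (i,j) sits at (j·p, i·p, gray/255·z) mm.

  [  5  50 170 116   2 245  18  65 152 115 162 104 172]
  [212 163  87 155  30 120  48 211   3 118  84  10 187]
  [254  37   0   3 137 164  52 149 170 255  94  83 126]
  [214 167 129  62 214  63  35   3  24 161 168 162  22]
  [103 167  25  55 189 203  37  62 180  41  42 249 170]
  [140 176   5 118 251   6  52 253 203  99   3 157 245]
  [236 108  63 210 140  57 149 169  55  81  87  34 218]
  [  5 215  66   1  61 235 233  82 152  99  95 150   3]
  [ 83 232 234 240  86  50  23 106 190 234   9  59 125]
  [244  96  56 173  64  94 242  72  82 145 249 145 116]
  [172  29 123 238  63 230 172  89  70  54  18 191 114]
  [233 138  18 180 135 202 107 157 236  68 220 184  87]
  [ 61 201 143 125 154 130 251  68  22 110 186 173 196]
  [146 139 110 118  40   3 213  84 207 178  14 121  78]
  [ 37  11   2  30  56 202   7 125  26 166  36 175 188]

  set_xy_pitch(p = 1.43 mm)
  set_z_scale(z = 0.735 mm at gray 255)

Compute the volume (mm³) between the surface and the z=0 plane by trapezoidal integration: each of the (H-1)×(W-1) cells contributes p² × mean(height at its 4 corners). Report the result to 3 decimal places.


118.366

height_mm = gray/255 × 0.735; cell vol = 1.43² × mean(4 corners)
unit = 1.43² × 0.735 / (4×255) = 0.00147353 mm³ per gray-sum
row 0: Σ corner-gray over 12 cells = 5032  → 7.4148
row 1: Σ corner-gray over 12 cells = 5125  → 7.5518
row 2: Σ corner-gray over 12 cells = 5280  → 7.7802
row 3: Σ corner-gray over 12 cells = 5385  → 7.9350
row 4: Σ corner-gray over 12 cells = 5804  → 8.5524
row 5: Σ corner-gray over 12 cells = 5791  → 8.5332
row 6: Σ corner-gray over 12 cells = 5546  → 8.1722
row 7: Σ corner-gray over 12 cells = 5920  → 8.7233
row 8: Σ corner-gray over 12 cells = 6330  → 9.3275
row 9: Σ corner-gray over 12 cells = 6036  → 8.8942
row 10: Σ corner-gray over 12 cells = 6450  → 9.5043
row 11: Σ corner-gray over 12 cells = 6993  → 10.3044
row 12: Σ corner-gray over 12 cells = 6061  → 8.9311
row 13: Σ corner-gray over 12 cells = 4575  → 6.7414
Σ rows: total corner-gray = 80328  → 118.3658 mm³


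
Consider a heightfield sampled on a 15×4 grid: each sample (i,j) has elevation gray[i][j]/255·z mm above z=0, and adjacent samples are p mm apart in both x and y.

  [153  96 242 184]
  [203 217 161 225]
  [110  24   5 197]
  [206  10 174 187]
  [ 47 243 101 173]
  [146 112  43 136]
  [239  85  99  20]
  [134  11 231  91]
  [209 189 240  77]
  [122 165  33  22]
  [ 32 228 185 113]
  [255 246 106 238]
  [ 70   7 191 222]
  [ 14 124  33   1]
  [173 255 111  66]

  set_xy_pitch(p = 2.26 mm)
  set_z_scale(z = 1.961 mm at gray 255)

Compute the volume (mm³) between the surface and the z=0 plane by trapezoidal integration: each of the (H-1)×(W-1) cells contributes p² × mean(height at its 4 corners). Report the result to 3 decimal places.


216.169

height_mm = gray/255 × 1.961; cell vol = 2.26² × mean(4 corners)
unit = 2.26² × 1.961 / (4×255) = 0.00981961 mm³ per gray-sum
row 0: Σ corner-gray over 3 cells = 2197  → 21.5737
row 1: Σ corner-gray over 3 cells = 1549  → 15.2106
row 2: Σ corner-gray over 3 cells = 1126  → 11.0569
row 3: Σ corner-gray over 3 cells = 1669  → 16.3889
row 4: Σ corner-gray over 3 cells = 1500  → 14.7294
row 5: Σ corner-gray over 3 cells = 1219  → 11.9701
row 6: Σ corner-gray over 3 cells = 1336  → 13.1190
row 7: Σ corner-gray over 3 cells = 1853  → 18.1957
row 8: Σ corner-gray over 3 cells = 1684  → 16.5362
row 9: Σ corner-gray over 3 cells = 1511  → 14.8374
row 10: Σ corner-gray over 3 cells = 2168  → 21.2889
row 11: Σ corner-gray over 3 cells = 1885  → 18.5100
row 12: Σ corner-gray over 3 cells = 1017  → 9.9865
row 13: Σ corner-gray over 3 cells = 1300  → 12.7655
Σ rows: total corner-gray = 22014  → 216.1689 mm³


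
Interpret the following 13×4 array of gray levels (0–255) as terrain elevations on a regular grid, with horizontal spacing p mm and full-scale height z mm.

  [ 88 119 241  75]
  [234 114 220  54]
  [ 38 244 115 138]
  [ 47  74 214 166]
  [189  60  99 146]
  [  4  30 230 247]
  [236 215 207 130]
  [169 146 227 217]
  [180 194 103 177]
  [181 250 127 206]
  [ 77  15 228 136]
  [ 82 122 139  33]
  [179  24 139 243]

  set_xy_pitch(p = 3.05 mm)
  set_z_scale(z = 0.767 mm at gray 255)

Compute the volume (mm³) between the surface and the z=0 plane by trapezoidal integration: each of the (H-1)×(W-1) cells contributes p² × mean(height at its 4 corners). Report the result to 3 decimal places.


height_mm = gray/255 × 0.767; cell vol = 3.05² × mean(4 corners)
unit = 3.05² × 0.767 / (4×255) = 0.00699512 mm³ per gray-sum
row 0: Σ corner-gray over 3 cells = 1839  → 12.8640
row 1: Σ corner-gray over 3 cells = 1850  → 12.9410
row 2: Σ corner-gray over 3 cells = 1683  → 11.7728
row 3: Σ corner-gray over 3 cells = 1442  → 10.0870
row 4: Σ corner-gray over 3 cells = 1424  → 9.9610
row 5: Σ corner-gray over 3 cells = 1981  → 13.8573
row 6: Σ corner-gray over 3 cells = 2342  → 16.3826
row 7: Σ corner-gray over 3 cells = 2083  → 14.5708
row 8: Σ corner-gray over 3 cells = 2092  → 14.6338
row 9: Σ corner-gray over 3 cells = 1840  → 12.8710
row 10: Σ corner-gray over 3 cells = 1336  → 9.3455
row 11: Σ corner-gray over 3 cells = 1385  → 9.6882
Σ rows: total corner-gray = 21297  → 148.9750 mm³

148.975


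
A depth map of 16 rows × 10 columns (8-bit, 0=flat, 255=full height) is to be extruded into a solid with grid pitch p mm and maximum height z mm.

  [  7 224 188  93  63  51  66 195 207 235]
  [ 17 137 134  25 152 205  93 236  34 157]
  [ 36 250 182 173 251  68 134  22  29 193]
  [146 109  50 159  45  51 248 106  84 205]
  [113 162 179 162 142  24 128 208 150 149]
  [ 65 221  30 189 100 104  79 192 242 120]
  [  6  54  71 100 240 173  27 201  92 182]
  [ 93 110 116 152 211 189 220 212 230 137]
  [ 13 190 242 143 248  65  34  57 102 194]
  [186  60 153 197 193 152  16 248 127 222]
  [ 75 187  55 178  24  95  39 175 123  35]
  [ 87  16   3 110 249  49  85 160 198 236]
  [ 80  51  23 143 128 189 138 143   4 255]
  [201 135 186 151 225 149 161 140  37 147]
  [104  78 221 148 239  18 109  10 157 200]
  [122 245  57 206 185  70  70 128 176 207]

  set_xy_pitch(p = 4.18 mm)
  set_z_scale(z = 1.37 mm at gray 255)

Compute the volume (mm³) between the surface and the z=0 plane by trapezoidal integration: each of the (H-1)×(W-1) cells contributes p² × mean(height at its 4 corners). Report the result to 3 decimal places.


1663.846

height_mm = gray/255 × 1.37; cell vol = 4.18² × mean(4 corners)
unit = 4.18² × 1.37 / (4×255) = 0.0234678 mm³ per gray-sum
row 0: Σ corner-gray over 9 cells = 4622  → 108.4683
row 1: Σ corner-gray over 9 cells = 4653  → 109.1958
row 2: Σ corner-gray over 9 cells = 4502  → 105.6522
row 3: Σ corner-gray over 9 cells = 4627  → 108.5857
row 4: Σ corner-gray over 9 cells = 5071  → 119.0054
row 5: Σ corner-gray over 9 cells = 4603  → 108.0224
row 6: Σ corner-gray over 9 cells = 5214  → 122.3613
row 7: Σ corner-gray over 9 cells = 5479  → 128.5802
row 8: Σ corner-gray over 9 cells = 5069  → 118.9584
row 9: Σ corner-gray over 9 cells = 4562  → 107.0602
row 10: Σ corner-gray over 9 cells = 3925  → 92.1112
row 11: Σ corner-gray over 9 cells = 4036  → 94.7162
row 12: Σ corner-gray over 9 cells = 4689  → 110.0407
row 13: Σ corner-gray over 9 cells = 4980  → 116.8698
row 14: Σ corner-gray over 9 cells = 4867  → 114.2179
Σ rows: total corner-gray = 70899  → 1663.8458 mm³


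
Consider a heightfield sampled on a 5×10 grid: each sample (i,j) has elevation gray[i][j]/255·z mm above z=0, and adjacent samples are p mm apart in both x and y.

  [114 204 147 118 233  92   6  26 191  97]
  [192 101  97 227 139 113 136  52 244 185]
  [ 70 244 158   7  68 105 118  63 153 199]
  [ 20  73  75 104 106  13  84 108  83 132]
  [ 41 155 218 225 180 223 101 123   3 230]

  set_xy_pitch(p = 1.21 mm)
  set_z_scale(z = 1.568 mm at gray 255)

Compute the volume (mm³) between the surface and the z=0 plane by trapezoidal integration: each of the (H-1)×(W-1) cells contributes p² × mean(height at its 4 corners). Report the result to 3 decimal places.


height_mm = gray/255 × 1.568; cell vol = 1.21² × mean(4 corners)
unit = 1.21² × 1.568 / (4×255) = 0.00225069 mm³ per gray-sum
row 0: Σ corner-gray over 9 cells = 4840  → 10.8934
row 1: Σ corner-gray over 9 cells = 4696  → 10.5693
row 2: Σ corner-gray over 9 cells = 3545  → 7.9787
row 3: Σ corner-gray over 9 cells = 4171  → 9.3876
Σ rows: total corner-gray = 17252  → 38.8290 mm³

38.829


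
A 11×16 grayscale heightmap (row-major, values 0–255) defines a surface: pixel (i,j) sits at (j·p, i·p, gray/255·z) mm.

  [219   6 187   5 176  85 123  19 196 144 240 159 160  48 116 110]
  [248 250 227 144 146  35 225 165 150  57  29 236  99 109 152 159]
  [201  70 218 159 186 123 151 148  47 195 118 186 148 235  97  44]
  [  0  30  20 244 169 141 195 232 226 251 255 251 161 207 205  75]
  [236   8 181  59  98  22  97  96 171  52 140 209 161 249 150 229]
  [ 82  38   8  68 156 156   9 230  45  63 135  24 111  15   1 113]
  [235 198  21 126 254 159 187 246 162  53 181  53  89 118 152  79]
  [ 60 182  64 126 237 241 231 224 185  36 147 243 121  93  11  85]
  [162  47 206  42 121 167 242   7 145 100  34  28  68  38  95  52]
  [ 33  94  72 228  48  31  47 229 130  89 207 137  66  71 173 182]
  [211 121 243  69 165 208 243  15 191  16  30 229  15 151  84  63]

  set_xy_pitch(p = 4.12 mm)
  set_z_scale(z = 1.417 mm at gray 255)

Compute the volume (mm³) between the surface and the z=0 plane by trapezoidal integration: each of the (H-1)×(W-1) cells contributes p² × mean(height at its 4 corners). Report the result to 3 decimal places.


1844.632

height_mm = gray/255 × 1.417; cell vol = 4.12² × mean(4 corners)
unit = 4.12² × 1.417 / (4×255) = 0.0235811 mm³ per gray-sum
row 0: Σ corner-gray over 15 cells = 8112  → 191.2899
row 1: Σ corner-gray over 15 cells = 8862  → 208.9757
row 2: Σ corner-gray over 15 cells = 9656  → 227.6991
row 3: Σ corner-gray over 15 cells = 9100  → 214.5880
row 4: Σ corner-gray over 15 cells = 6164  → 145.3539
row 5: Σ corner-gray over 15 cells = 6625  → 156.2248
row 6: Σ corner-gray over 15 cells = 8739  → 206.0753
row 7: Σ corner-gray over 15 cells = 7321  → 172.6373
row 8: Σ corner-gray over 15 cells = 6353  → 149.8107
row 9: Σ corner-gray over 15 cells = 7293  → 171.9770
Σ rows: total corner-gray = 78225  → 1844.6318 mm³


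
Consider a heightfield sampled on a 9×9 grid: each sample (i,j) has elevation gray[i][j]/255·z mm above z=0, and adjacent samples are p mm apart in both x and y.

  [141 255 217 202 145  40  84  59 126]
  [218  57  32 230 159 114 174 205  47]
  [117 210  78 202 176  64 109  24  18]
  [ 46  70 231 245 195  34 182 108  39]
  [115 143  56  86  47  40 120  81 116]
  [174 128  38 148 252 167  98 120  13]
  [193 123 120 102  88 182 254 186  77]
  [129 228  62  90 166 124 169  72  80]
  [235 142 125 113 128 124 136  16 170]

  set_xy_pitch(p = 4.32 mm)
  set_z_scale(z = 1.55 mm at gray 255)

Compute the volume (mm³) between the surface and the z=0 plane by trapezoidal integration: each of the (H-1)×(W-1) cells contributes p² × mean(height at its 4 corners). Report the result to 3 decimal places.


923.500

height_mm = gray/255 × 1.55; cell vol = 4.32² × mean(4 corners)
unit = 4.32² × 1.55 / (4×255) = 0.0283595 mm³ per gray-sum
row 0: Σ corner-gray over 8 cells = 4478  → 126.9940
row 1: Σ corner-gray over 8 cells = 4068  → 115.3666
row 2: Σ corner-gray over 8 cells = 4076  → 115.5934
row 3: Σ corner-gray over 8 cells = 3592  → 101.8674
row 4: Σ corner-gray over 8 cells = 3466  → 98.2941
row 5: Σ corner-gray over 8 cells = 4469  → 126.7387
row 6: Σ corner-gray over 8 cells = 4411  → 125.0939
row 7: Σ corner-gray over 8 cells = 4004  → 113.5516
Σ rows: total corner-gray = 32564  → 923.4997 mm³


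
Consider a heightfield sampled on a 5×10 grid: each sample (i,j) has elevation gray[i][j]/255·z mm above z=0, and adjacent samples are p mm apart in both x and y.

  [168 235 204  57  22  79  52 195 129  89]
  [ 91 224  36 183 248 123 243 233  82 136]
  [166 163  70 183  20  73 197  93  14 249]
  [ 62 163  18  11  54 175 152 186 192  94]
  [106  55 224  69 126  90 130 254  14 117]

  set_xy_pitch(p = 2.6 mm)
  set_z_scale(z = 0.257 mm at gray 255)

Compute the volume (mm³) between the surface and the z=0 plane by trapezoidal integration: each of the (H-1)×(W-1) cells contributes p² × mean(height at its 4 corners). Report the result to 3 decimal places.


31.493

height_mm = gray/255 × 0.257; cell vol = 2.6² × mean(4 corners)
unit = 2.6² × 0.257 / (4×255) = 0.00170325 mm³ per gray-sum
row 0: Σ corner-gray over 9 cells = 5174  → 8.8126
row 1: Σ corner-gray over 9 cells = 5012  → 8.5367
row 2: Σ corner-gray over 9 cells = 4099  → 6.9816
row 3: Σ corner-gray over 9 cells = 4205  → 7.1622
Σ rows: total corner-gray = 18490  → 31.4932 mm³


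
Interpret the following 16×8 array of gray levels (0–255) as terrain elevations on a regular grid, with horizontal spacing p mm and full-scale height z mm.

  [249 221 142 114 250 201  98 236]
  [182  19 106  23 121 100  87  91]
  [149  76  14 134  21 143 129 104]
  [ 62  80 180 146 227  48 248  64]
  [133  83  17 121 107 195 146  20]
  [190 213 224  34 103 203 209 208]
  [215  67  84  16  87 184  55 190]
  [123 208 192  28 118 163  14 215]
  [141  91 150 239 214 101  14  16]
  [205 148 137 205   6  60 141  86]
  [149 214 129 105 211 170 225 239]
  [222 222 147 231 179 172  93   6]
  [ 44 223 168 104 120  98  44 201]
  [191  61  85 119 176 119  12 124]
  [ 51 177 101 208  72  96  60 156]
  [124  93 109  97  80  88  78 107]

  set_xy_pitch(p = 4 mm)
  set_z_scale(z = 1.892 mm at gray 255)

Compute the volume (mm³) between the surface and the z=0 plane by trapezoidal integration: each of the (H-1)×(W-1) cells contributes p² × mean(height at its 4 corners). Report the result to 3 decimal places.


1575.687

height_mm = gray/255 × 1.892; cell vol = 4² × mean(4 corners)
unit = 4² × 1.892 / (4×255) = 0.0296784 mm³ per gray-sum
row 0: Σ corner-gray over 7 cells = 3722  → 110.4631
row 1: Σ corner-gray over 7 cells = 2472  → 73.3651
row 2: Σ corner-gray over 7 cells = 3271  → 97.0781
row 3: Σ corner-gray over 7 cells = 3475  → 103.1325
row 4: Σ corner-gray over 7 cells = 3861  → 114.5884
row 5: Σ corner-gray over 7 cells = 3761  → 111.6206
row 6: Σ corner-gray over 7 cells = 3175  → 94.2290
row 7: Σ corner-gray over 7 cells = 3559  → 105.6255
row 8: Σ corner-gray over 7 cells = 3460  → 102.6874
row 9: Σ corner-gray over 7 cells = 4181  → 124.0855
row 10: Σ corner-gray over 7 cells = 4812  → 142.8126
row 11: Σ corner-gray over 7 cells = 4075  → 120.9396
row 12: Σ corner-gray over 7 cells = 3218  → 95.5052
row 13: Σ corner-gray over 7 cells = 3094  → 91.8251
row 14: Σ corner-gray over 7 cells = 2956  → 87.7294
Σ rows: total corner-gray = 53092  → 1575.6873 mm³


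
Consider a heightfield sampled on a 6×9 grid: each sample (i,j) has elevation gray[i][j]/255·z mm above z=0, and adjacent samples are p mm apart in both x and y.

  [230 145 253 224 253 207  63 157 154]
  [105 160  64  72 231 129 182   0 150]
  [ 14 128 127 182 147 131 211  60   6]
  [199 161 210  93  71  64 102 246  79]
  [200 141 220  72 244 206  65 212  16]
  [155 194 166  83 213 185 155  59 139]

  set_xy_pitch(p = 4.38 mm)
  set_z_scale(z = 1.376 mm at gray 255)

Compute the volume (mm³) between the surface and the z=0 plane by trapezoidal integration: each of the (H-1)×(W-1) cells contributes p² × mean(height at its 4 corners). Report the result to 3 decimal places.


height_mm = gray/255 × 1.376; cell vol = 4.38² × mean(4 corners)
unit = 4.38² × 1.376 / (4×255) = 0.0258801 mm³ per gray-sum
row 0: Σ corner-gray over 8 cells = 4919  → 127.3044
row 1: Σ corner-gray over 8 cells = 3923  → 101.5278
row 2: Σ corner-gray over 8 cells = 4164  → 107.7649
row 3: Σ corner-gray over 8 cells = 4708  → 121.8437
row 4: Σ corner-gray over 8 cells = 4940  → 127.8479
Σ rows: total corner-gray = 22654  → 586.2885 mm³

586.289
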